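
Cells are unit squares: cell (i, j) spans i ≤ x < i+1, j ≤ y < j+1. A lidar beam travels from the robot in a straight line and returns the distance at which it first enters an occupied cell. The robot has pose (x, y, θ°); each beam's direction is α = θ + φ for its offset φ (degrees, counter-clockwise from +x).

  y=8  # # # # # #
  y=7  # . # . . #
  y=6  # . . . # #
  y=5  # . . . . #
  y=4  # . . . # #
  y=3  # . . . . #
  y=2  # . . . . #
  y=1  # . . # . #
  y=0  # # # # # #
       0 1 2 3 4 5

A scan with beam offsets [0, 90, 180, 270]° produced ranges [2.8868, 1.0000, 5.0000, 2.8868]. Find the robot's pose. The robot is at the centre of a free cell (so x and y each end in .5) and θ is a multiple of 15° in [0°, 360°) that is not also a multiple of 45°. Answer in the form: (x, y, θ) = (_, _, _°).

The pose lattice has 24·16 = 384 candidates. Test each by forward raycasting.
  (2.5, 6.5, 15°): beam 1 = 1.5529 ≠ 2.8868 ✗
  (1.5, 4.5, 345°): beam 1 = 3.6235 ≠ 2.8868 ✗
  (1.5, 6.5, 240°): beam 1 = 1.0000 ≠ 2.8868 ✗
  …
  (3.5, 3.5, 300°): r_1=2.8868, r_2=1.0000, r_3=5.0000, r_4=2.8868 — all match ✓
No second candidate reproduces the full scan.

(x, y, θ) = (3.5, 3.5, 300°)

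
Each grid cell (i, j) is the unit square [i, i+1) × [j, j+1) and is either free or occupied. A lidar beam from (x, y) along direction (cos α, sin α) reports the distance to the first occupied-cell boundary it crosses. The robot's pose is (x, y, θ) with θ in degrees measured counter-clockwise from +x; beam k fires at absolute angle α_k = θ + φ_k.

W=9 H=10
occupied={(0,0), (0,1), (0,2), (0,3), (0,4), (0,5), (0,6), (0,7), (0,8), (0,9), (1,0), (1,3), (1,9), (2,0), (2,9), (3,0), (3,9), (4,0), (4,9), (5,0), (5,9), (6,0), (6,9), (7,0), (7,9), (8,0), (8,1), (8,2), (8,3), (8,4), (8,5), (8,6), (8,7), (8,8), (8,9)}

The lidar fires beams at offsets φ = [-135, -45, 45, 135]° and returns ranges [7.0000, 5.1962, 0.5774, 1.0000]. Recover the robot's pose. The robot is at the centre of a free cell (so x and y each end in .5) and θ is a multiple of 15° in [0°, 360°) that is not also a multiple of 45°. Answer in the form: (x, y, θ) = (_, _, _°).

(x, y, θ) = (7.5, 5.5, 285°)

Enumerate (i+0.5, j+0.5, θ) over the 55 free cells and 16 admissible headings. For each, cast all 4 beams and compare to the given ranges.
  (6.5, 3.5, 330°): beam 1 = 5.6940 ≠ 7.0000 ✗
  (6.5, 8.5, 255°): beam 1 = 0.5774 ≠ 7.0000 ✗
  (6.5, 4.5, 30°): beam 1 = 3.6235 ≠ 7.0000 ✗
  …
  (7.5, 5.5, 285°): r_1=7.0000, r_2=5.1962, r_3=0.5774, r_4=1.0000 — all match ✓
No second candidate reproduces the full scan.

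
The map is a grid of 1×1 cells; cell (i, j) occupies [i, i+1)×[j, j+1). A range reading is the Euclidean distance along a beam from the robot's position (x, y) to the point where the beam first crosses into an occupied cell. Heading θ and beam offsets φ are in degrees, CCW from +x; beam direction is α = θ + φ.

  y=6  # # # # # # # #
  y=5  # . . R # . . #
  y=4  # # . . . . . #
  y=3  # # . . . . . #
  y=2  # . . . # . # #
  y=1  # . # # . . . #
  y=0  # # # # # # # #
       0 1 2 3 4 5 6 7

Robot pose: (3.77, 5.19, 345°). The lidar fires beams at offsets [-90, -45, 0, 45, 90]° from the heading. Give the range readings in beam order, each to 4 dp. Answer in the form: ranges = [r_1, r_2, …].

beam 1: φ=-90°, α=255°
  d=(-0.2588,-0.9659)  start (3,5)  tX=2.9751 tY=0.1967  stride 1/|dx|=3.8637 1/|dy|=1.0353
    cross y-line → (3,4), t=0.1967
    cross y-line → (3,3), t=1.2320
    cross y-line → (3,2), t=2.2673
    cross x-line → (2,2), t=2.9751
    cross y-line → (2,1), t=3.3025 (wall)
  → r_1 = 3.3025
beam 2: φ=-45°, α=300°
  d=(0.5000,-0.8660)  start (3,5)  tX=0.4600 tY=0.2194  stride 1/|dx|=2.0000 1/|dy|=1.1547
    cross y-line → (3,4), t=0.2194
    cross x-line → (4,4), t=0.4600
    cross y-line → (4,3), t=1.3741
    cross x-line → (5,3), t=2.4600
    cross y-line → (5,2), t=2.5288
    cross y-line → (5,1), t=3.6835
    cross x-line → (6,1), t=4.4600
    cross y-line → (6,0), t=4.8382 (wall)
  → r_2 = 4.8382
beam 3: φ=0°, α=345°
  d=(0.9659,-0.2588)  start (3,5)  tX=0.2381 tY=0.7341  stride 1/|dx|=1.0353 1/|dy|=3.8637
    cross x-line → (4,5), t=0.2381 (wall)
  → r_3 = 0.2381
beam 4: φ=45°, α=30°
  d=(0.8660,0.5000)  start (3,5)  tX=0.2656 tY=1.6200  stride 1/|dx|=1.1547 1/|dy|=2.0000
    cross x-line → (4,5), t=0.2656 (wall)
  → r_4 = 0.2656
beam 5: φ=90°, α=75°
  d=(0.2588,0.9659)  start (3,5)  tX=0.8887 tY=0.8386  stride 1/|dx|=3.8637 1/|dy|=1.0353
    cross y-line → (3,6), t=0.8386 (wall)
  → r_5 = 0.8386

ranges = [3.3025, 4.8382, 0.2381, 0.2656, 0.8386]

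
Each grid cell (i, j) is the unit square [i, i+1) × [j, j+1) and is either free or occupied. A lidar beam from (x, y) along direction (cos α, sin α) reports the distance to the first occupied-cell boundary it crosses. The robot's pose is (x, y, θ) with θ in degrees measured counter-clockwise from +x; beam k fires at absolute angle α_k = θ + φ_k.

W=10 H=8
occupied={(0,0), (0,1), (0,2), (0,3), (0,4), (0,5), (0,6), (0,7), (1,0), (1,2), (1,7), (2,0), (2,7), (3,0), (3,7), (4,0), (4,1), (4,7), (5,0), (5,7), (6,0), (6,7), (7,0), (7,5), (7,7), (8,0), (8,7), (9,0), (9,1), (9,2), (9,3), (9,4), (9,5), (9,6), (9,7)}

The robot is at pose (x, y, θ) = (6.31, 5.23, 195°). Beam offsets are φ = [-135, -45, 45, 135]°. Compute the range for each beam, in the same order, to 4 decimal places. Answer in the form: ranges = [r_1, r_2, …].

beam 1: φ=-135°, α=60°
  direction (0.5000, 0.8660); cell (6,5); t to first gridline: x 1.3800, y 0.8891 (then +2.0000 / +1.1547)
    (6,6) via y @ 0.8891
    (7,6) via x @ 1.3800
    (7,7) via y @ 2.0438  # hit
  → r_1 = 2.0438
beam 2: φ=-45°, α=150°
  direction (-0.8660, 0.5000); cell (6,5); t to first gridline: x 0.3580, y 1.5400 (then +1.1547 / +2.0000)
    (5,5) via x @ 0.3580
    (4,5) via x @ 1.5127
    (4,6) via y @ 1.5400
    (3,6) via x @ 2.6674
    (3,7) via y @ 3.5400  # hit
  → r_2 = 3.5400
beam 3: φ=45°, α=240°
  direction (-0.5000, -0.8660); cell (6,5); t to first gridline: x 0.6200, y 0.2656 (then +2.0000 / +1.1547)
    (6,4) via y @ 0.2656
    (5,4) via x @ 0.6200
    (5,3) via y @ 1.4203
    (5,2) via y @ 2.5750
    (4,2) via x @ 2.6200
    (4,1) via y @ 3.7297  # hit
  → r_3 = 3.7297
beam 4: φ=135°, α=330°
  direction (0.8660, -0.5000); cell (6,5); t to first gridline: x 0.7967, y 0.4600 (then +1.1547 / +2.0000)
    (6,4) via y @ 0.4600
    (7,4) via x @ 0.7967
    (8,4) via x @ 1.9514
    (8,3) via y @ 2.4600
    (9,3) via x @ 3.1061  # hit
  → r_4 = 3.1061

ranges = [2.0438, 3.5400, 3.7297, 3.1061]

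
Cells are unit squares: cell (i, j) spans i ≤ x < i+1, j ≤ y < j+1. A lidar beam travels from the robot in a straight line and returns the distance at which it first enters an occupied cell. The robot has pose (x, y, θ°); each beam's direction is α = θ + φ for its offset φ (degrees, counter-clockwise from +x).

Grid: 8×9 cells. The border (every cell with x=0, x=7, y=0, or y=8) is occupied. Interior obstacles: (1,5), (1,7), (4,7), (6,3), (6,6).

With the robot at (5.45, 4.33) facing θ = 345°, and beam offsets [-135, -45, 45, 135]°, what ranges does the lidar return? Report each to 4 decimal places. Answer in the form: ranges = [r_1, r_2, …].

ranges = [5.1384, 1.1000, 1.7898, 4.2378]

beam 1: φ=-135°, α=210°
  cosα=-0.8660 sinα=-0.5000 | (5,4) | tMaxX 0.5196 tMaxY 0.6600 | tΔX 1.1547 tΔY 2.0000
    t=0.5196 [x] (4,4)
    t=0.6600 [y] (4,3)
    t=1.6743 [x] (3,3)
    t=2.6600 [y] (3,2)
    t=2.8290 [x] (2,2)
    t=3.9837 [x] (1,2)
    t=4.6600 [y] (1,1)
    t=5.1384 [x] (0,1) — stop
  → r_1 = 5.1384
beam 2: φ=-45°, α=300°
  cosα=0.5000 sinα=-0.8660 | (5,4) | tMaxX 1.1000 tMaxY 0.3811 | tΔX 2.0000 tΔY 1.1547
    t=0.3811 [y] (5,3)
    t=1.1000 [x] (6,3) — stop
  → r_2 = 1.1000
beam 3: φ=45°, α=30°
  cosα=0.8660 sinα=0.5000 | (5,4) | tMaxX 0.6351 tMaxY 1.3400 | tΔX 1.1547 tΔY 2.0000
    t=0.6351 [x] (6,4)
    t=1.3400 [y] (6,5)
    t=1.7898 [x] (7,5) — stop
  → r_3 = 1.7898
beam 4: φ=135°, α=120°
  cosα=-0.5000 sinα=0.8660 | (5,4) | tMaxX 0.9000 tMaxY 0.7736 | tΔX 2.0000 tΔY 1.1547
    t=0.7736 [y] (5,5)
    t=0.9000 [x] (4,5)
    t=1.9283 [y] (4,6)
    t=2.9000 [x] (3,6)
    t=3.0831 [y] (3,7)
    t=4.2378 [y] (3,8) — stop
  → r_4 = 4.2378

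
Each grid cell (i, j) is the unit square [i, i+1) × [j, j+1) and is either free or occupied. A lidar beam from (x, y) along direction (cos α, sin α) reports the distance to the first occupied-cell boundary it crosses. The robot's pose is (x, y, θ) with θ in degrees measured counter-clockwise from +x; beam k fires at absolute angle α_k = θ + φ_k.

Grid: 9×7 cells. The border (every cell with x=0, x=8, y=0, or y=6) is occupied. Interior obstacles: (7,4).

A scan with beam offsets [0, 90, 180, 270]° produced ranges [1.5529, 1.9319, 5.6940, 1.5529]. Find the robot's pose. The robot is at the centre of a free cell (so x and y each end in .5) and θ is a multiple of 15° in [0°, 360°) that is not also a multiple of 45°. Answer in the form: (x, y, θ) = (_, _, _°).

(x, y, θ) = (6.5, 2.5, 345°)

Candidates: 34 free-cell centres × 16 headings = 544 poses. Raycast each; keep the one whose scan matches to 4 dp.
  (3.5, 1.5, 210°): beam 1 = 1.0000 ≠ 1.5529 ✗
  (7.5, 1.5, 345°): beam 1 = 0.5176 ≠ 1.5529 ✗
  (2.5, 1.5, 15°): beam 1 = 5.6940 ≠ 1.5529 ✗
  (3.5, 1.5, 75°): beam 1 = 4.6587 ≠ 1.5529 ✗
  (7.5, 3.5, 30°): beam 1 = 0.5774 ≠ 1.5529 ✗
  …
  (6.5, 2.5, 345°): r_1=1.5529, r_2=1.9319, r_3=5.6940, r_4=1.5529 — all match ✓
Only this pose fits every beam.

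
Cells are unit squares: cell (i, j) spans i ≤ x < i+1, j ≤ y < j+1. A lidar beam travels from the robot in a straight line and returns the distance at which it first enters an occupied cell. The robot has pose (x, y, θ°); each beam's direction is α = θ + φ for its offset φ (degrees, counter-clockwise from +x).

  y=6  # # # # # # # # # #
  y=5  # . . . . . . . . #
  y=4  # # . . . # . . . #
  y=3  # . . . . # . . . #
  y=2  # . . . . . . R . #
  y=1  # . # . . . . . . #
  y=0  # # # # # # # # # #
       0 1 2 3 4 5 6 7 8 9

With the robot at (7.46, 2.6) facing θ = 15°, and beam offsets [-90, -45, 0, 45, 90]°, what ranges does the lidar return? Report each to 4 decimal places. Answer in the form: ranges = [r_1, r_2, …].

ranges = [1.6564, 1.7782, 1.5943, 3.0800, 3.5199]

beam 1: φ=-90°, α=285°
  d=(0.2588,-0.9659)  start (7,2)  tX=2.0864 tY=0.6212  stride 1/|dx|=3.8637 1/|dy|=1.0353
    cross y-line → (7,1), t=0.6212
    cross y-line → (7,0), t=1.6564 (wall)
  → r_1 = 1.6564
beam 2: φ=-45°, α=330°
  d=(0.8660,-0.5000)  start (7,2)  tX=0.6235 tY=1.2000  stride 1/|dx|=1.1547 1/|dy|=2.0000
    cross x-line → (8,2), t=0.6235
    cross y-line → (8,1), t=1.2000
    cross x-line → (9,1), t=1.7782 (wall)
  → r_2 = 1.7782
beam 3: φ=0°, α=15°
  d=(0.9659,0.2588)  start (7,2)  tX=0.5590 tY=1.5455  stride 1/|dx|=1.0353 1/|dy|=3.8637
    cross x-line → (8,2), t=0.5590
    cross y-line → (8,3), t=1.5455
    cross x-line → (9,3), t=1.5943 (wall)
  → r_3 = 1.5943
beam 4: φ=45°, α=60°
  d=(0.5000,0.8660)  start (7,2)  tX=1.0800 tY=0.4619  stride 1/|dx|=2.0000 1/|dy|=1.1547
    cross y-line → (7,3), t=0.4619
    cross x-line → (8,3), t=1.0800
    cross y-line → (8,4), t=1.6166
    cross y-line → (8,5), t=2.7713
    cross x-line → (9,5), t=3.0800 (wall)
  → r_4 = 3.0800
beam 5: φ=90°, α=105°
  d=(-0.2588,0.9659)  start (7,2)  tX=1.7773 tY=0.4141  stride 1/|dx|=3.8637 1/|dy|=1.0353
    cross y-line → (7,3), t=0.4141
    cross y-line → (7,4), t=1.4494
    cross x-line → (6,4), t=1.7773
    cross y-line → (6,5), t=2.4847
    cross y-line → (6,6), t=3.5199 (wall)
  → r_5 = 3.5199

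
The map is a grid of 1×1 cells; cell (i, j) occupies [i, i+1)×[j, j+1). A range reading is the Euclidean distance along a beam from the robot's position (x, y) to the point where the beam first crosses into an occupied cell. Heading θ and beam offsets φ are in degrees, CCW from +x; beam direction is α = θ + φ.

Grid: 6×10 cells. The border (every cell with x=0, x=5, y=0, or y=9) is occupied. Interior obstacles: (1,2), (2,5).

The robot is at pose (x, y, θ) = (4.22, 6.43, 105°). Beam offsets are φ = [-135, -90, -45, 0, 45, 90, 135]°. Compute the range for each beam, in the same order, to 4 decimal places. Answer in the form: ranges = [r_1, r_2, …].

beam 1: φ=-135°, α=330°
  cosα=0.8660 sinα=-0.5000 | (4,6) | tMaxX 0.9007 tMaxY 0.8600 | tΔX 1.1547 tΔY 2.0000
    t=0.8600 [y] (4,5)
    t=0.9007 [x] (5,5) — stop
  → r_1 = 0.9007
beam 2: φ=-90°, α=15°
  cosα=0.9659 sinα=0.2588 | (4,6) | tMaxX 0.8075 tMaxY 2.2023 | tΔX 1.0353 tΔY 3.8637
    t=0.8075 [x] (5,6) — stop
  → r_2 = 0.8075
beam 3: φ=-45°, α=60°
  cosα=0.5000 sinα=0.8660 | (4,6) | tMaxX 1.5600 tMaxY 0.6582 | tΔX 2.0000 tΔY 1.1547
    t=0.6582 [y] (4,7)
    t=1.5600 [x] (5,7) — stop
  → r_3 = 1.5600
beam 4: φ=0°, α=105°
  cosα=-0.2588 sinα=0.9659 | (4,6) | tMaxX 0.8500 tMaxY 0.5901 | tΔX 3.8637 tΔY 1.0353
    t=0.5901 [y] (4,7)
    t=0.8500 [x] (3,7)
    t=1.6254 [y] (3,8)
    t=2.6607 [y] (3,9) — stop
  → r_4 = 2.6607
beam 5: φ=45°, α=150°
  cosα=-0.8660 sinα=0.5000 | (4,6) | tMaxX 0.2540 tMaxY 1.1400 | tΔX 1.1547 tΔY 2.0000
    t=0.2540 [x] (3,6)
    t=1.1400 [y] (3,7)
    t=1.4087 [x] (2,7)
    t=2.5634 [x] (1,7)
    t=3.1400 [y] (1,8)
    t=3.7181 [x] (0,8) — stop
  → r_5 = 3.7181
beam 6: φ=90°, α=195°
  cosα=-0.9659 sinα=-0.2588 | (4,6) | tMaxX 0.2278 tMaxY 1.6614 | tΔX 1.0353 tΔY 3.8637
    t=0.2278 [x] (3,6)
    t=1.2630 [x] (2,6)
    t=1.6614 [y] (2,5) — stop
  → r_6 = 1.6614
beam 7: φ=135°, α=240°
  cosα=-0.5000 sinα=-0.8660 | (4,6) | tMaxX 0.4400 tMaxY 0.4965 | tΔX 2.0000 tΔY 1.1547
    t=0.4400 [x] (3,6)
    t=0.4965 [y] (3,5)
    t=1.6512 [y] (3,4)
    t=2.4400 [x] (2,4)
    t=2.8059 [y] (2,3)
    t=3.9606 [y] (2,2)
    t=4.4400 [x] (1,2) — stop
  → r_7 = 4.4400

ranges = [0.9007, 0.8075, 1.5600, 2.6607, 3.7181, 1.6614, 4.4400]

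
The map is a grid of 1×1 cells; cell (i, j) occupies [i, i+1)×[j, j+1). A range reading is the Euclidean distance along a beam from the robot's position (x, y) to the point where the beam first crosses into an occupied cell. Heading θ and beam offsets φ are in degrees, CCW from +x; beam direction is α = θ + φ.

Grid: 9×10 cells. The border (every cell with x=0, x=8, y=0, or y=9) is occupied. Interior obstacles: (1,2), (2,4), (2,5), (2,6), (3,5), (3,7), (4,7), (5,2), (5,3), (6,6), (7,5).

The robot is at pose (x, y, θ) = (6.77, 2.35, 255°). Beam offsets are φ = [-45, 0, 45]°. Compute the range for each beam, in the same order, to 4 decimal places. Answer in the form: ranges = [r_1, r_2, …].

beam 1: φ=-45°, α=210°
  direction (-0.8660, -0.5000); cell (6,2); t to first gridline: x 0.8891, y 0.7000 (then +1.1547 / +2.0000)
    (6,1) via y @ 0.7000
    (5,1) via x @ 0.8891
    (4,1) via x @ 2.0438
    (4,0) via y @ 2.7000  # hit
  → r_1 = 2.7000
beam 2: φ=0°, α=255°
  direction (-0.2588, -0.9659); cell (6,2); t to first gridline: x 2.9751, y 0.3623 (then +3.8637 / +1.0353)
    (6,1) via y @ 0.3623
    (6,0) via y @ 1.3976  # hit
  → r_2 = 1.3976
beam 3: φ=45°, α=300°
  direction (0.5000, -0.8660); cell (6,2); t to first gridline: x 0.4600, y 0.4041 (then +2.0000 / +1.1547)
    (6,1) via y @ 0.4041
    (7,1) via x @ 0.4600
    (7,0) via y @ 1.5588  # hit
  → r_3 = 1.5588

ranges = [2.7000, 1.3976, 1.5588]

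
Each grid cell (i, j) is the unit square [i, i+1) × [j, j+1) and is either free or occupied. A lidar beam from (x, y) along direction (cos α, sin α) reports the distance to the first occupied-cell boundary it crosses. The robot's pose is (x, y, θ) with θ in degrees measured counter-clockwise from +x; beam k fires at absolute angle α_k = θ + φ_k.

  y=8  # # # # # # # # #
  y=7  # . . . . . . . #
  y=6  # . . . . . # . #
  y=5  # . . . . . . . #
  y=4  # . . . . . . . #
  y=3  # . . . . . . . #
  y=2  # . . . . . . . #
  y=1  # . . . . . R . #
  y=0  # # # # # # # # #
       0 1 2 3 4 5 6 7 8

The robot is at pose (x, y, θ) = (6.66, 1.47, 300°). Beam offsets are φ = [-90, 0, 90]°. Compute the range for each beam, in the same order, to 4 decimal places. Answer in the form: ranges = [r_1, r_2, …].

beam 1: φ=-90°, α=210°
  dir = (cos 210°, sin 210°) = (-0.8660, -0.5000); from cell (6,1)
  next x-line at t=0.7621, next y-line at t=0.9400; Δt_x=1.1547, Δt_y=2.0000
    x: enter (5,1) at t=0.7621
    y: enter (5,0) at t=0.9400 ← occupied
  → r_1 = 0.9400
beam 2: φ=0°, α=300°
  dir = (cos 300°, sin 300°) = (0.5000, -0.8660); from cell (6,1)
  next x-line at t=0.6800, next y-line at t=0.5427; Δt_x=2.0000, Δt_y=1.1547
    y: enter (6,0) at t=0.5427 ← occupied
  → r_2 = 0.5427
beam 3: φ=90°, α=30°
  dir = (cos 30°, sin 30°) = (0.8660, 0.5000); from cell (6,1)
  next x-line at t=0.3926, next y-line at t=1.0600; Δt_x=1.1547, Δt_y=2.0000
    x: enter (7,1) at t=0.3926
    y: enter (7,2) at t=1.0600
    x: enter (8,2) at t=1.5473 ← occupied
  → r_3 = 1.5473

ranges = [0.9400, 0.5427, 1.5473]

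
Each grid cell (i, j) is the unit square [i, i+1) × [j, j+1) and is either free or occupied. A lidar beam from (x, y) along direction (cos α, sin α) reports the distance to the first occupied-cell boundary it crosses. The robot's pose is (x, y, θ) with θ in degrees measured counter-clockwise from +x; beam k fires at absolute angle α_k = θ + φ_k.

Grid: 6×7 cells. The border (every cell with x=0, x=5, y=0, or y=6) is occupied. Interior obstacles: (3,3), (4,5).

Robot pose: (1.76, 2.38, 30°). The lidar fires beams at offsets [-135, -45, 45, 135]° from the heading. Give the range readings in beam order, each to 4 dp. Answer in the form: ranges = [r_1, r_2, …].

beam 1: φ=-135°, α=255°
  dir = (cos 255°, sin 255°) = (-0.2588, -0.9659); from cell (1,2)
  next x-line at t=2.9364, next y-line at t=0.3934; Δt_x=3.8637, Δt_y=1.0353
    y: enter (1,1) at t=0.3934
    y: enter (1,0) at t=1.4287 ← occupied
  → r_1 = 1.4287
beam 2: φ=-45°, α=345°
  dir = (cos 345°, sin 345°) = (0.9659, -0.2588); from cell (1,2)
  next x-line at t=0.2485, next y-line at t=1.4682; Δt_x=1.0353, Δt_y=3.8637
    x: enter (2,2) at t=0.2485
    x: enter (3,2) at t=1.2837
    y: enter (3,1) at t=1.4682
    x: enter (4,1) at t=2.3190
    x: enter (5,1) at t=3.3543 ← occupied
  → r_2 = 3.3543
beam 3: φ=45°, α=75°
  dir = (cos 75°, sin 75°) = (0.2588, 0.9659); from cell (1,2)
  next x-line at t=0.9273, next y-line at t=0.6419; Δt_x=3.8637, Δt_y=1.0353
    y: enter (1,3) at t=0.6419
    x: enter (2,3) at t=0.9273
    y: enter (2,4) at t=1.6771
    y: enter (2,5) at t=2.7124
    y: enter (2,6) at t=3.7477 ← occupied
  → r_3 = 3.7477
beam 4: φ=135°, α=165°
  dir = (cos 165°, sin 165°) = (-0.9659, 0.2588); from cell (1,2)
  next x-line at t=0.7868, next y-line at t=2.3955; Δt_x=1.0353, Δt_y=3.8637
    x: enter (0,2) at t=0.7868 ← occupied
  → r_4 = 0.7868

ranges = [1.4287, 3.3543, 3.7477, 0.7868]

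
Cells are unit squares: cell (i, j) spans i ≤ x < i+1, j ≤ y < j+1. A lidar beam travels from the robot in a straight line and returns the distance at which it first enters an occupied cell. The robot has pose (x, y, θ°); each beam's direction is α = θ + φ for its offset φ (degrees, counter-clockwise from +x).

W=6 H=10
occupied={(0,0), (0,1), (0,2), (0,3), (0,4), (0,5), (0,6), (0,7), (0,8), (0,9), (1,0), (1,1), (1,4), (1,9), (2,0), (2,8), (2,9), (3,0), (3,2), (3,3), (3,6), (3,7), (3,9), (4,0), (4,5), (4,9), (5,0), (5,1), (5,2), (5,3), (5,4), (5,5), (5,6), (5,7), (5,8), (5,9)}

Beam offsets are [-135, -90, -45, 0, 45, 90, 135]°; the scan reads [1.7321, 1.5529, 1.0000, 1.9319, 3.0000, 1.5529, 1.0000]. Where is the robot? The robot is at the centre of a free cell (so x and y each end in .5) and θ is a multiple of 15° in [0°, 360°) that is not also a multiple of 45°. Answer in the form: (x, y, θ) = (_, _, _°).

(x, y, θ) = (2.5, 5.5, 75°)

The pose lattice has 24·16 = 384 candidates. Test each by forward raycasting.
  (2.5, 1.5, 195°): beam 1 = 1.0000 ≠ 1.7321 ✗
  (1.5, 2.5, 330°): beam 1 = 0.5176 ≠ 1.7321 ✗
  (2.5, 5.5, 60°): beam 1 = 1.9319 ≠ 1.7321 ✗
  …
  (2.5, 5.5, 75°): r_1=1.7321, r_2=1.5529, r_3=1.0000, r_4=1.9319, r_5=3.0000, r_6=1.5529, r_7=1.0000 — all match ✓
Unique over the lattice → pose = (2.5, 5.5, 75°).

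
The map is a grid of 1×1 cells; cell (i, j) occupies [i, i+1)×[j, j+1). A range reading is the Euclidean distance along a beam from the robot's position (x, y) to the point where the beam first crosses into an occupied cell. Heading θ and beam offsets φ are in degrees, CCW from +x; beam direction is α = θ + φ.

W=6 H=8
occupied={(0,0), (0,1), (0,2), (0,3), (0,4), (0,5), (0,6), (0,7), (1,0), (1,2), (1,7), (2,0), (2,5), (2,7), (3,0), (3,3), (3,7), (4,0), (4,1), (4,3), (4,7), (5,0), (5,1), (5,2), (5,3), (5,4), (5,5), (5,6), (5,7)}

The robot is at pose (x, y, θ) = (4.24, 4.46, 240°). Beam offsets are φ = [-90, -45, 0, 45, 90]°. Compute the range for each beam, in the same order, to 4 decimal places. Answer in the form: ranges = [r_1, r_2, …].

beam 1: φ=-90°, α=150°
  dir = (cos 150°, sin 150°) = (-0.8660, 0.5000); from cell (4,4)
  next x-line at t=0.2771, next y-line at t=1.0800; Δt_x=1.1547, Δt_y=2.0000
    x: enter (3,4) at t=0.2771
    y: enter (3,5) at t=1.0800
    x: enter (2,5) at t=1.4318 ← occupied
  → r_1 = 1.4318
beam 2: φ=-45°, α=195°
  dir = (cos 195°, sin 195°) = (-0.9659, -0.2588); from cell (4,4)
  next x-line at t=0.2485, next y-line at t=1.7773; Δt_x=1.0353, Δt_y=3.8637
    x: enter (3,4) at t=0.2485
    x: enter (2,4) at t=1.2837
    y: enter (2,3) at t=1.7773
    x: enter (1,3) at t=2.3190
    x: enter (0,3) at t=3.3543 ← occupied
  → r_2 = 3.3543
beam 3: φ=0°, α=240°
  dir = (cos 240°, sin 240°) = (-0.5000, -0.8660); from cell (4,4)
  next x-line at t=0.4800, next y-line at t=0.5312; Δt_x=2.0000, Δt_y=1.1547
    x: enter (3,4) at t=0.4800
    y: enter (3,3) at t=0.5312 ← occupied
  → r_3 = 0.5312
beam 4: φ=45°, α=285°
  dir = (cos 285°, sin 285°) = (0.2588, -0.9659); from cell (4,4)
  next x-line at t=2.9364, next y-line at t=0.4762; Δt_x=3.8637, Δt_y=1.0353
    y: enter (4,3) at t=0.4762 ← occupied
  → r_4 = 0.4762
beam 5: φ=90°, α=330°
  dir = (cos 330°, sin 330°) = (0.8660, -0.5000); from cell (4,4)
  next x-line at t=0.8776, next y-line at t=0.9200; Δt_x=1.1547, Δt_y=2.0000
    x: enter (5,4) at t=0.8776 ← occupied
  → r_5 = 0.8776

ranges = [1.4318, 3.3543, 0.5312, 0.4762, 0.8776]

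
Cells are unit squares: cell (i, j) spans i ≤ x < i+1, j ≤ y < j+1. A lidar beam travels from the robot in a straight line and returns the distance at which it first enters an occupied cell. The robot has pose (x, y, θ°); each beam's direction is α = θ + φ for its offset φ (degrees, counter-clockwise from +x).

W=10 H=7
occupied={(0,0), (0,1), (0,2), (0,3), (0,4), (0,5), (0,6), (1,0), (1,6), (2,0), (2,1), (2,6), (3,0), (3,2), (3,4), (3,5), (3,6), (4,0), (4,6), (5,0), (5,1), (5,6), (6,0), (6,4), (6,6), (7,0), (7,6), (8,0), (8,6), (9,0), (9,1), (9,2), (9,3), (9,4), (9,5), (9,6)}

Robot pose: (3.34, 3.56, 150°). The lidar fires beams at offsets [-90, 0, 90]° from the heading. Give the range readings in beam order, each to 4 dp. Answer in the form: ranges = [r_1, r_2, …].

beam 1: φ=-90°, α=60°
  direction (0.5000, 0.8660); cell (3,3); t to first gridline: x 1.3200, y 0.5081 (then +2.0000 / +1.1547)
    (3,4) via y @ 0.5081  # hit
  → r_1 = 0.5081
beam 2: φ=0°, α=150°
  direction (-0.8660, 0.5000); cell (3,3); t to first gridline: x 0.3926, y 0.8800 (then +1.1547 / +2.0000)
    (2,3) via x @ 0.3926
    (2,4) via y @ 0.8800
    (1,4) via x @ 1.5473
    (0,4) via x @ 2.7020  # hit
  → r_2 = 2.7020
beam 3: φ=90°, α=240°
  direction (-0.5000, -0.8660); cell (3,3); t to first gridline: x 0.6800, y 0.6466 (then +2.0000 / +1.1547)
    (3,2) via y @ 0.6466  # hit
  → r_3 = 0.6466

ranges = [0.5081, 2.7020, 0.6466]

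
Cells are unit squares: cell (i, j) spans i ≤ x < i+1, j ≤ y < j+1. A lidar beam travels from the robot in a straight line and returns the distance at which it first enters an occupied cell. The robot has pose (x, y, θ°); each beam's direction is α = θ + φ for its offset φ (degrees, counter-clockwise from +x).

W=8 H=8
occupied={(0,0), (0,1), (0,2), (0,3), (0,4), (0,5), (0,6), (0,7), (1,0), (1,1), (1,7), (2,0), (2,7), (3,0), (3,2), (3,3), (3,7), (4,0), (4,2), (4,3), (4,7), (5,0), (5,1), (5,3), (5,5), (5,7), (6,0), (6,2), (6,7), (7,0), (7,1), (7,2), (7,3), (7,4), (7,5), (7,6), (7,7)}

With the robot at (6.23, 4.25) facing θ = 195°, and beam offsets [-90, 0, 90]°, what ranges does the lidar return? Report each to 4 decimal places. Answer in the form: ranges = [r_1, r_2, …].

beam 1: φ=-90°, α=105°
  d=(-0.2588,0.9659)  start (6,4)  tX=0.8887 tY=0.7765  stride 1/|dx|=3.8637 1/|dy|=1.0353
    cross y-line → (6,5), t=0.7765
    cross x-line → (5,5), t=0.8887 (wall)
  → r_1 = 0.8887
beam 2: φ=0°, α=195°
  d=(-0.9659,-0.2588)  start (6,4)  tX=0.2381 tY=0.9659  stride 1/|dx|=1.0353 1/|dy|=3.8637
    cross x-line → (5,4), t=0.2381
    cross y-line → (5,3), t=0.9659 (wall)
  → r_2 = 0.9659
beam 3: φ=90°, α=285°
  d=(0.2588,-0.9659)  start (6,4)  tX=2.9751 tY=0.2588  stride 1/|dx|=3.8637 1/|dy|=1.0353
    cross y-line → (6,3), t=0.2588
    cross y-line → (6,2), t=1.2941 (wall)
  → r_3 = 1.2941

ranges = [0.8887, 0.9659, 1.2941]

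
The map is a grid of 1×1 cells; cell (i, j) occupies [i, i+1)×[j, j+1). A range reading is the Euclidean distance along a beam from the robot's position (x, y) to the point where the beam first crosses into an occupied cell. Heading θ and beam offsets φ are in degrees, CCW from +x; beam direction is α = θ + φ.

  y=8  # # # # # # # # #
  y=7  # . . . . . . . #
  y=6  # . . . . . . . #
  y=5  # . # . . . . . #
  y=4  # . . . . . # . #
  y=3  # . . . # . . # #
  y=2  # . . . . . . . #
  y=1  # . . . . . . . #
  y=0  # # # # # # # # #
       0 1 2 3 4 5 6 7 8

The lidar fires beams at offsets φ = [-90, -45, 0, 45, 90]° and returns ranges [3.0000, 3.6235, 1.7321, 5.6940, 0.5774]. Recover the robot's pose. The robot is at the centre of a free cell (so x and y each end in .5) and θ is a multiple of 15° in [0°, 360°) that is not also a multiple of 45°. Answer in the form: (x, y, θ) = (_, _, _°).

Candidates: 45 free-cell centres × 16 headings = 720 poses. Raycast each; keep the one whose scan matches to 4 dp.
  (7.5, 6.5, 15°): beam 1 = 1.9319 ≠ 3.0000 ✗
  (5.5, 6.5, 195°): beam 1 = 1.5529 ≠ 3.0000 ✗
  (5.5, 5.5, 120°): beam 1 = 2.8868 ≠ 3.0000 ✗
  (7.5, 6.5, 240°): beam 2 = 4.6587 ≠ 3.6235 ✗
  …
  (2.5, 4.5, 330°): r_1=3.0000, r_2=3.6235, r_3=1.7321, r_4=5.6940, r_5=0.5774 — all match ✓
No second candidate reproduces the full scan.

(x, y, θ) = (2.5, 4.5, 330°)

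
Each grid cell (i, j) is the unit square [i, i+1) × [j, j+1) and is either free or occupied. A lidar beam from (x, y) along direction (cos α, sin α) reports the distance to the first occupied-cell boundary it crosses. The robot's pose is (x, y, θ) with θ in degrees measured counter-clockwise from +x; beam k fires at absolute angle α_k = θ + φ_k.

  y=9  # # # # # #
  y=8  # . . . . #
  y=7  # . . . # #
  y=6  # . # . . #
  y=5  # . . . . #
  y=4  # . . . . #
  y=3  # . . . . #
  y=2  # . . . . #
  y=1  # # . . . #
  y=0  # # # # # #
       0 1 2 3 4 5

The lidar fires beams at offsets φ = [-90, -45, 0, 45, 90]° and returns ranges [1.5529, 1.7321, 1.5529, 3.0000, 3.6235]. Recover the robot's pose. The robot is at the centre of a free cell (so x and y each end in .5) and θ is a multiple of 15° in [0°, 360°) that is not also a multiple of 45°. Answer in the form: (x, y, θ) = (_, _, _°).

Enumerate (i+0.5, j+0.5, θ) over the 29 free cells and 16 admissible headings. For each, cast all 5 beams and compare to the given ranges.
  (2.5, 1.5, 330°): beam 1 = 0.5774 ≠ 1.5529 ✗
  (4.5, 1.5, 255°): beam 1 = 3.6235 ≠ 1.5529 ✗
  (2.5, 5.5, 240°): beam 1 = 1.7321 ≠ 1.5529 ✗
  (3.5, 1.5, 285°): beam 2 = 0.5774 ≠ 1.7321 ✗
  …
  (3.5, 2.5, 15°): r_1=1.5529, r_2=1.7321, r_3=1.5529, r_4=3.0000, r_5=3.6235 — all match ✓
Only this pose fits every beam.

(x, y, θ) = (3.5, 2.5, 15°)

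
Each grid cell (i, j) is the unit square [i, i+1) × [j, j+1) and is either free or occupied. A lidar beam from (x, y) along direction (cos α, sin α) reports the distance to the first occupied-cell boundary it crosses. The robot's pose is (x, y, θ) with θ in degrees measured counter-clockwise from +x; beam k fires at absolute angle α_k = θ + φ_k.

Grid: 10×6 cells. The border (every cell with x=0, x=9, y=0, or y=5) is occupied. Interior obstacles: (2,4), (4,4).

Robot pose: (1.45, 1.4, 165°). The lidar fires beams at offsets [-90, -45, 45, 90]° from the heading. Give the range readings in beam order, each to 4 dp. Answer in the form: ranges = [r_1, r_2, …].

ranges = [2.6917, 0.9000, 0.5196, 0.4141]

beam 1: φ=-90°, α=75°
  d=(0.2588,0.9659)  start (1,1)  tX=2.1250 tY=0.6212  stride 1/|dx|=3.8637 1/|dy|=1.0353
    cross y-line → (1,2), t=0.6212
    cross y-line → (1,3), t=1.6564
    cross x-line → (2,3), t=2.1250
    cross y-line → (2,4), t=2.6917 (wall)
  → r_1 = 2.6917
beam 2: φ=-45°, α=120°
  d=(-0.5000,0.8660)  start (1,1)  tX=0.9000 tY=0.6928  stride 1/|dx|=2.0000 1/|dy|=1.1547
    cross y-line → (1,2), t=0.6928
    cross x-line → (0,2), t=0.9000 (wall)
  → r_2 = 0.9000
beam 3: φ=45°, α=210°
  d=(-0.8660,-0.5000)  start (1,1)  tX=0.5196 tY=0.8000  stride 1/|dx|=1.1547 1/|dy|=2.0000
    cross x-line → (0,1), t=0.5196 (wall)
  → r_3 = 0.5196
beam 4: φ=90°, α=255°
  d=(-0.2588,-0.9659)  start (1,1)  tX=1.7387 tY=0.4141  stride 1/|dx|=3.8637 1/|dy|=1.0353
    cross y-line → (1,0), t=0.4141 (wall)
  → r_4 = 0.4141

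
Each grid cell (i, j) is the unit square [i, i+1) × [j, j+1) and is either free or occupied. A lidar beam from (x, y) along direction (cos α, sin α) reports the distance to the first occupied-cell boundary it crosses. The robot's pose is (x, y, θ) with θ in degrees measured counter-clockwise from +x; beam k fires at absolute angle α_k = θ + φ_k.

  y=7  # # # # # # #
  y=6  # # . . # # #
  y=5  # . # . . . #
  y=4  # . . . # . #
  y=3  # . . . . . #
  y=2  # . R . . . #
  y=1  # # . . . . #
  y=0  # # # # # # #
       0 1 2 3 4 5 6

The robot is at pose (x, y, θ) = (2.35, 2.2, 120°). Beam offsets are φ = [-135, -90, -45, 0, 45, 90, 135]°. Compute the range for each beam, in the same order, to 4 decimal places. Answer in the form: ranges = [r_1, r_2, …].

beam 1: φ=-135°, α=345°
  dir = (cos 345°, sin 345°) = (0.9659, -0.2588); from cell (2,2)
  next x-line at t=0.6729, next y-line at t=0.7727; Δt_x=1.0353, Δt_y=3.8637
    x: enter (3,2) at t=0.6729
    y: enter (3,1) at t=0.7727
    x: enter (4,1) at t=1.7082
    x: enter (5,1) at t=2.7435
    x: enter (6,1) at t=3.7788 ← occupied
  → r_1 = 3.7788
beam 2: φ=-90°, α=30°
  dir = (cos 30°, sin 30°) = (0.8660, 0.5000); from cell (2,2)
  next x-line at t=0.7506, next y-line at t=1.6000; Δt_x=1.1547, Δt_y=2.0000
    x: enter (3,2) at t=0.7506
    y: enter (3,3) at t=1.6000
    x: enter (4,3) at t=1.9053
    x: enter (5,3) at t=3.0600
    y: enter (5,4) at t=3.6000
    x: enter (6,4) at t=4.2147 ← occupied
  → r_2 = 4.2147
beam 3: φ=-45°, α=75°
  dir = (cos 75°, sin 75°) = (0.2588, 0.9659); from cell (2,2)
  next x-line at t=2.5114, next y-line at t=0.8282; Δt_x=3.8637, Δt_y=1.0353
    y: enter (2,3) at t=0.8282
    y: enter (2,4) at t=1.8635
    x: enter (3,4) at t=2.5114
    y: enter (3,5) at t=2.8988
    y: enter (3,6) at t=3.9340
    y: enter (3,7) at t=4.9693 ← occupied
  → r_3 = 4.9693
beam 4: φ=0°, α=120°
  dir = (cos 120°, sin 120°) = (-0.5000, 0.8660); from cell (2,2)
  next x-line at t=0.7000, next y-line at t=0.9238; Δt_x=2.0000, Δt_y=1.1547
    x: enter (1,2) at t=0.7000
    y: enter (1,3) at t=0.9238
    y: enter (1,4) at t=2.0785
    x: enter (0,4) at t=2.7000 ← occupied
  → r_4 = 2.7000
beam 5: φ=45°, α=165°
  dir = (cos 165°, sin 165°) = (-0.9659, 0.2588); from cell (2,2)
  next x-line at t=0.3623, next y-line at t=3.0910; Δt_x=1.0353, Δt_y=3.8637
    x: enter (1,2) at t=0.3623
    x: enter (0,2) at t=1.3976 ← occupied
  → r_5 = 1.3976
beam 6: φ=90°, α=210°
  dir = (cos 210°, sin 210°) = (-0.8660, -0.5000); from cell (2,2)
  next x-line at t=0.4041, next y-line at t=0.4000; Δt_x=1.1547, Δt_y=2.0000
    y: enter (2,1) at t=0.4000
    x: enter (1,1) at t=0.4041 ← occupied
  → r_6 = 0.4041
beam 7: φ=135°, α=255°
  dir = (cos 255°, sin 255°) = (-0.2588, -0.9659); from cell (2,2)
  next x-line at t=1.3523, next y-line at t=0.2071; Δt_x=3.8637, Δt_y=1.0353
    y: enter (2,1) at t=0.2071
    y: enter (2,0) at t=1.2423 ← occupied
  → r_7 = 1.2423

ranges = [3.7788, 4.2147, 4.9693, 2.7000, 1.3976, 0.4041, 1.2423]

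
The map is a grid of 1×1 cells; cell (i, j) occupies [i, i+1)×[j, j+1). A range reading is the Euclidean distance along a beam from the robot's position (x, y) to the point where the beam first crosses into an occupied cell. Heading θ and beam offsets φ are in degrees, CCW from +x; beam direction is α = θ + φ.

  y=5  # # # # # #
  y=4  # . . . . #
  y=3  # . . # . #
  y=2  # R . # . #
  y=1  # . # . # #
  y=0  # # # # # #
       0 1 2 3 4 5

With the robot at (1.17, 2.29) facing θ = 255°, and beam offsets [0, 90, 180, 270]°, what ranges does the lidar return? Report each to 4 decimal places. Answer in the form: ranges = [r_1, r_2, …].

ranges = [0.6568, 1.1205, 2.8056, 0.1760]

beam 1: φ=0°, α=255°
  d=(-0.2588,-0.9659)  start (1,2)  tX=0.6568 tY=0.3002  stride 1/|dx|=3.8637 1/|dy|=1.0353
    cross y-line → (1,1), t=0.3002
    cross x-line → (0,1), t=0.6568 (wall)
  → r_1 = 0.6568
beam 2: φ=90°, α=345°
  d=(0.9659,-0.2588)  start (1,2)  tX=0.8593 tY=1.1205  stride 1/|dx|=1.0353 1/|dy|=3.8637
    cross x-line → (2,2), t=0.8593
    cross y-line → (2,1), t=1.1205 (wall)
  → r_2 = 1.1205
beam 3: φ=180°, α=75°
  d=(0.2588,0.9659)  start (1,2)  tX=3.2069 tY=0.7350  stride 1/|dx|=3.8637 1/|dy|=1.0353
    cross y-line → (1,3), t=0.7350
    cross y-line → (1,4), t=1.7703
    cross y-line → (1,5), t=2.8056 (wall)
  → r_3 = 2.8056
beam 4: φ=270°, α=165°
  d=(-0.9659,0.2588)  start (1,2)  tX=0.1760 tY=2.7432  stride 1/|dx|=1.0353 1/|dy|=3.8637
    cross x-line → (0,2), t=0.1760 (wall)
  → r_4 = 0.1760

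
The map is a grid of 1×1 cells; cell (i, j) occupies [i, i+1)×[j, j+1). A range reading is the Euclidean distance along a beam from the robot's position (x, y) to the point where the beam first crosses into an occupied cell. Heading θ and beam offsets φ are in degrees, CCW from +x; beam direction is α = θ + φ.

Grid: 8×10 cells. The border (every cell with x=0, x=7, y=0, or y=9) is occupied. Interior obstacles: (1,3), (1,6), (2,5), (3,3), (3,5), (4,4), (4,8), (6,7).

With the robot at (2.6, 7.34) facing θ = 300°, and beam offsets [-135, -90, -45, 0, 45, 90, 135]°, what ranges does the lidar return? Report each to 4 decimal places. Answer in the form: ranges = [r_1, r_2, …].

beam 1: φ=-135°, α=165°
  dir = (cos 165°, sin 165°) = (-0.9659, 0.2588); from cell (2,7)
  next x-line at t=0.6212, next y-line at t=2.5500; Δt_x=1.0353, Δt_y=3.8637
    x: enter (1,7) at t=0.6212
    x: enter (0,7) at t=1.6564 ← occupied
  → r_1 = 1.6564
beam 2: φ=-90°, α=210°
  dir = (cos 210°, sin 210°) = (-0.8660, -0.5000); from cell (2,7)
  next x-line at t=0.6928, next y-line at t=0.6800; Δt_x=1.1547, Δt_y=2.0000
    y: enter (2,6) at t=0.6800
    x: enter (1,6) at t=0.6928 ← occupied
  → r_2 = 0.6928
beam 3: φ=-45°, α=255°
  dir = (cos 255°, sin 255°) = (-0.2588, -0.9659); from cell (2,7)
  next x-line at t=2.3182, next y-line at t=0.3520; Δt_x=3.8637, Δt_y=1.0353
    y: enter (2,6) at t=0.3520
    y: enter (2,5) at t=1.3873 ← occupied
  → r_3 = 1.3873
beam 4: φ=0°, α=300°
  dir = (cos 300°, sin 300°) = (0.5000, -0.8660); from cell (2,7)
  next x-line at t=0.8000, next y-line at t=0.3926; Δt_x=2.0000, Δt_y=1.1547
    y: enter (2,6) at t=0.3926
    x: enter (3,6) at t=0.8000
    y: enter (3,5) at t=1.5473 ← occupied
  → r_4 = 1.5473
beam 5: φ=45°, α=345°
  dir = (cos 345°, sin 345°) = (0.9659, -0.2588); from cell (2,7)
  next x-line at t=0.4141, next y-line at t=1.3137; Δt_x=1.0353, Δt_y=3.8637
    x: enter (3,7) at t=0.4141
    y: enter (3,6) at t=1.3137
    x: enter (4,6) at t=1.4494
    x: enter (5,6) at t=2.4847
    x: enter (6,6) at t=3.5199
    x: enter (7,6) at t=4.5552 ← occupied
  → r_5 = 4.5552
beam 6: φ=90°, α=30°
  dir = (cos 30°, sin 30°) = (0.8660, 0.5000); from cell (2,7)
  next x-line at t=0.4619, next y-line at t=1.3200; Δt_x=1.1547, Δt_y=2.0000
    x: enter (3,7) at t=0.4619
    y: enter (3,8) at t=1.3200
    x: enter (4,8) at t=1.6166 ← occupied
  → r_6 = 1.6166
beam 7: φ=135°, α=75°
  dir = (cos 75°, sin 75°) = (0.2588, 0.9659); from cell (2,7)
  next x-line at t=1.5455, next y-line at t=0.6833; Δt_x=3.8637, Δt_y=1.0353
    y: enter (2,8) at t=0.6833
    x: enter (3,8) at t=1.5455
    y: enter (3,9) at t=1.7186 ← occupied
  → r_7 = 1.7186

ranges = [1.6564, 0.6928, 1.3873, 1.5473, 4.5552, 1.6166, 1.7186]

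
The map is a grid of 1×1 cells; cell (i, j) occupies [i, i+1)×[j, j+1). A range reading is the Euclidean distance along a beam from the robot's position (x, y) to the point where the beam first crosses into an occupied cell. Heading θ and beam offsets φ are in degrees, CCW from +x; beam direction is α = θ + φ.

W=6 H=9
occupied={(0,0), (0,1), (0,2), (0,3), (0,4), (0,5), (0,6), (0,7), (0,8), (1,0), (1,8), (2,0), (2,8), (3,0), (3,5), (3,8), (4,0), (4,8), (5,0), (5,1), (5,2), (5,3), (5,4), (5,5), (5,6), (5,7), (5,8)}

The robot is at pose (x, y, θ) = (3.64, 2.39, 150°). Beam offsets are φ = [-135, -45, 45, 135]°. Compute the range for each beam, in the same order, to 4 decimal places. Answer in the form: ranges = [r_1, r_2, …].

beam 1: φ=-135°, α=15°
  d=(0.9659,0.2588)  start (3,2)  tX=0.3727 tY=2.3569  stride 1/|dx|=1.0353 1/|dy|=3.8637
    cross x-line → (4,2), t=0.3727
    cross x-line → (5,2), t=1.4080 (wall)
  → r_1 = 1.4080
beam 2: φ=-45°, α=105°
  d=(-0.2588,0.9659)  start (3,2)  tX=2.4728 tY=0.6315  stride 1/|dx|=3.8637 1/|dy|=1.0353
    cross y-line → (3,3), t=0.6315
    cross y-line → (3,4), t=1.6668
    cross x-line → (2,4), t=2.4728
    cross y-line → (2,5), t=2.7021
    cross y-line → (2,6), t=3.7373
    cross y-line → (2,7), t=4.7726
    cross y-line → (2,8), t=5.8079 (wall)
  → r_2 = 5.8079
beam 3: φ=45°, α=195°
  d=(-0.9659,-0.2588)  start (3,2)  tX=0.6626 tY=1.5068  stride 1/|dx|=1.0353 1/|dy|=3.8637
    cross x-line → (2,2), t=0.6626
    cross y-line → (2,1), t=1.5068
    cross x-line → (1,1), t=1.6979
    cross x-line → (0,1), t=2.7331 (wall)
  → r_3 = 2.7331
beam 4: φ=135°, α=285°
  d=(0.2588,-0.9659)  start (3,2)  tX=1.3909 tY=0.4038  stride 1/|dx|=3.8637 1/|dy|=1.0353
    cross y-line → (3,1), t=0.4038
    cross x-line → (4,1), t=1.3909
    cross y-line → (4,0), t=1.4390 (wall)
  → r_4 = 1.4390

ranges = [1.4080, 5.8079, 2.7331, 1.4390]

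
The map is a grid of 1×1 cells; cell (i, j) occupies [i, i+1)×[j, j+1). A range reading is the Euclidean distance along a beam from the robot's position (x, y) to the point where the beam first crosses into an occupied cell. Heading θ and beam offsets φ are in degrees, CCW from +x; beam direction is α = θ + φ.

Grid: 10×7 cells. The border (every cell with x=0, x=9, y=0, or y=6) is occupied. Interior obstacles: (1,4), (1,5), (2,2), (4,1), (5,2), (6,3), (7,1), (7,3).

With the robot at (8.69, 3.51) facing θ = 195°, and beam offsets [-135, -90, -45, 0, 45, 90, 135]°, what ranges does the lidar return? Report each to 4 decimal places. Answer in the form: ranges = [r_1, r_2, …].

ranges = [0.6200, 2.5778, 0.7967, 0.7143, 1.7436, 1.1977, 0.3580]

beam 1: φ=-135°, α=60°
  dir = (cos 60°, sin 60°) = (0.5000, 0.8660); from cell (8,3)
  next x-line at t=0.6200, next y-line at t=0.5658; Δt_x=2.0000, Δt_y=1.1547
    y: enter (8,4) at t=0.5658
    x: enter (9,4) at t=0.6200 ← occupied
  → r_1 = 0.6200
beam 2: φ=-90°, α=105°
  dir = (cos 105°, sin 105°) = (-0.2588, 0.9659); from cell (8,3)
  next x-line at t=2.6660, next y-line at t=0.5073; Δt_x=3.8637, Δt_y=1.0353
    y: enter (8,4) at t=0.5073
    y: enter (8,5) at t=1.5426
    y: enter (8,6) at t=2.5778 ← occupied
  → r_2 = 2.5778
beam 3: φ=-45°, α=150°
  dir = (cos 150°, sin 150°) = (-0.8660, 0.5000); from cell (8,3)
  next x-line at t=0.7967, next y-line at t=0.9800; Δt_x=1.1547, Δt_y=2.0000
    x: enter (7,3) at t=0.7967 ← occupied
  → r_3 = 0.7967
beam 4: φ=0°, α=195°
  dir = (cos 195°, sin 195°) = (-0.9659, -0.2588); from cell (8,3)
  next x-line at t=0.7143, next y-line at t=1.9705; Δt_x=1.0353, Δt_y=3.8637
    x: enter (7,3) at t=0.7143 ← occupied
  → r_4 = 0.7143
beam 5: φ=45°, α=240°
  dir = (cos 240°, sin 240°) = (-0.5000, -0.8660); from cell (8,3)
  next x-line at t=1.3800, next y-line at t=0.5889; Δt_x=2.0000, Δt_y=1.1547
    y: enter (8,2) at t=0.5889
    x: enter (7,2) at t=1.3800
    y: enter (7,1) at t=1.7436 ← occupied
  → r_5 = 1.7436
beam 6: φ=90°, α=285°
  dir = (cos 285°, sin 285°) = (0.2588, -0.9659); from cell (8,3)
  next x-line at t=1.1977, next y-line at t=0.5280; Δt_x=3.8637, Δt_y=1.0353
    y: enter (8,2) at t=0.5280
    x: enter (9,2) at t=1.1977 ← occupied
  → r_6 = 1.1977
beam 7: φ=135°, α=330°
  dir = (cos 330°, sin 330°) = (0.8660, -0.5000); from cell (8,3)
  next x-line at t=0.3580, next y-line at t=1.0200; Δt_x=1.1547, Δt_y=2.0000
    x: enter (9,3) at t=0.3580 ← occupied
  → r_7 = 0.3580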